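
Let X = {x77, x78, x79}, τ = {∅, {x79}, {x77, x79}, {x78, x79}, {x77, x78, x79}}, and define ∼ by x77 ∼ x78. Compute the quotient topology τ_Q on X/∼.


X/∼ = {[x77=x78], [x79]}; |τ_Q| = 3.

Equivalence classes: [x77=x78], [x79].
Quotient map π: X → X/∼ sends x77 ↦ [x77=x78], x78 ↦ [x77=x78], x79 ↦ [x79].
For each subset V ⊆ X/∼, compute π^{-1}(V) ⊆ X and check whether π^{-1}(V) ∈ τ. V is open in τ_Q iff π^{-1}(V) ∈ τ.
  V = {}: π^{-1}(V) = ∅ ∈ τ ✓.
  V = {[x77=x78]}: π^{-1}(V) = {x77, x78} ∉ τ ✗.
  V = {[x79]}: π^{-1}(V) = {x79} ∈ τ ✓.
  V = {[x77=x78], [x79]}: π^{-1}(V) = {x77, x78, x79} ∈ τ ✓.
Open sets in the quotient: τ_Q = {{}, {[x79]}, {[x77=x78], [x79]}} (3 elements).


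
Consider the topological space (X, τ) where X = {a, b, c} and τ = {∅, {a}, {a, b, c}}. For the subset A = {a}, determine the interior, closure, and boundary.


int(A) = {a}, cl(A) = {a, b, c}, ∂A = {b, c}.

Closed sets in (X, τ) are complements of opens:
  closed(X, τ) = {∅, {b, c}, {a, b, c}}.
int(A) = ⋃ {U ∈ τ : U ⊆ A}. Opens contained in A: ∅, {a}.
Taking the union of these: int(A) = {a}.
cl(A) = ⋂ {C closed : A ⊆ C}. Closed sets containing A: {a, b, c}.
Intersecting these: cl(A) = {a, b, c}.
∂A = cl(A) ∖ int(A) = {a, b, c} ∖ {a} = {b, c}.


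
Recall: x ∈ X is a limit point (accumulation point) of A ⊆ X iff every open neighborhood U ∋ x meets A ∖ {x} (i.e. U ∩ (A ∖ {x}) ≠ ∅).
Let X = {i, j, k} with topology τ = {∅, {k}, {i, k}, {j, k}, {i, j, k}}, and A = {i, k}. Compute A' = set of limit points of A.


A' = {i, j}

For each x ∈ X, list the open sets U ∈ τ with x ∈ U, then check whether U ∩ (A ∖ {x}) ≠ ∅ for every such U.
  x = i: opens ∋ x are {i, k}, {i, j, k}; each meets A ∖ {i}, so x IS a limit point.
  x = j: opens ∋ x are {j, k}, {i, j, k}; each meets A ∖ {j}, so x IS a limit point.
  x = k: open {k} ∋ x has {k} ∩ (A ∖ {k}) = ∅, so x is NOT a limit point.
Collecting: A' = {i, j}.


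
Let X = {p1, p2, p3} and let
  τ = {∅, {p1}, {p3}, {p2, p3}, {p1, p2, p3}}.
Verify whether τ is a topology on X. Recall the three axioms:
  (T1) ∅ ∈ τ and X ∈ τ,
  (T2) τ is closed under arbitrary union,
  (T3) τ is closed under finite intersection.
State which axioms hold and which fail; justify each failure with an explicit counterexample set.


τ is NOT a topology on X.

Axiom (T1): ∅ ∈ τ? Yes; X ∈ τ? Yes.
Axiom (T2/T3): check pairwise unions and intersections of members of τ.
Counterexample for (T2): {p1} ∪ {p3} = {p1, p3} ∉ τ. Therefore τ is NOT a topology.


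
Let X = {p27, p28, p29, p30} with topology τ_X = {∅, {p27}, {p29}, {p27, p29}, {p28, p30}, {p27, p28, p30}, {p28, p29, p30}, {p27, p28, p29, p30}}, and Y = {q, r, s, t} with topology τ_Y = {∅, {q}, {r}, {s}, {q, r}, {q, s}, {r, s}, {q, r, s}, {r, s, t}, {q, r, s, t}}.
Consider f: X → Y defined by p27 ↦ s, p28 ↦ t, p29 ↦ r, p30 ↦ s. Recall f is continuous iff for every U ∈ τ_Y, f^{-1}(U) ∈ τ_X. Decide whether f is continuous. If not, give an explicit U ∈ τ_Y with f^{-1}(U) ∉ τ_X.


f is NOT continuous.

Compute f^{-1}(U) for each U ∈ τ_Y:
  U = ∅: f^{-1}(U) = ∅ ∈ τ_X ✓.
  U = {q}: f^{-1}(U) = ∅ ∈ τ_X ✓.
  U = {r}: f^{-1}(U) = {p29} ∈ τ_X ✓.
  U = {s}: f^{-1}(U) = {p27, p30} ∉ τ_X ✗.
  U = {q, r}: f^{-1}(U) = {p29} ∈ τ_X ✓.
  U = {q, s}: f^{-1}(U) = {p27, p30} ∉ τ_X ✗.
  U = {r, s}: f^{-1}(U) = {p27, p29, p30} ∉ τ_X ✗.
  U = {q, r, s}: f^{-1}(U) = {p27, p29, p30} ∉ τ_X ✗.
  U = {r, s, t}: f^{-1}(U) = {p27, p28, p29, p30} ∈ τ_X ✓.
  U = {q, r, s, t}: f^{-1}(U) = {p27, p28, p29, p30} ∈ τ_X ✓.
Found U = {s} with f^{-1}(U) = {p27, p30} not in τ_X. Therefore f is NOT continuous.


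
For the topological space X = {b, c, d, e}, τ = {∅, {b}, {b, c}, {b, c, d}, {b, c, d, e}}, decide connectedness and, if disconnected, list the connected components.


(X, τ) is connected.

Find clopen sets (U ∈ τ with X ∖ U ∈ τ):
  U = ∅, X ∖ U = {b, c, d, e} — both open, so U is clopen.
  U = {b, c, d, e}, X ∖ U = ∅ — both open, so U is clopen.
Only trivial clopens (∅ and X) exist, so (X, τ) is connected.
Compute connected components by grouping points that agree on all clopens:
  component: {b, c, d, e}


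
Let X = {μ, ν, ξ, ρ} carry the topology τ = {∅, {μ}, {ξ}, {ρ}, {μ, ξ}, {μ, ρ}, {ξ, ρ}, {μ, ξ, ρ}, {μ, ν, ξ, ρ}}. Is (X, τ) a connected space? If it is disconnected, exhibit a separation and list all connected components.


(X, τ) is connected.

Find clopen sets (U ∈ τ with X ∖ U ∈ τ):
  U = ∅, X ∖ U = {μ, ν, ξ, ρ} — both open, so U is clopen.
  U = {μ, ν, ξ, ρ}, X ∖ U = ∅ — both open, so U is clopen.
Only trivial clopens (∅ and X) exist, so (X, τ) is connected.
Compute connected components by grouping points that agree on all clopens:
  component: {μ, ν, ξ, ρ}


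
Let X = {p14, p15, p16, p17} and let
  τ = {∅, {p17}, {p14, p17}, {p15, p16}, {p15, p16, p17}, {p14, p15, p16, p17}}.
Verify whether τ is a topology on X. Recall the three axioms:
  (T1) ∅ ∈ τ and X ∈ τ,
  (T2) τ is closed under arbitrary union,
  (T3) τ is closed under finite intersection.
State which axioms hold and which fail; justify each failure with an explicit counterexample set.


τ IS a topology on X.

Axiom (T1): ∅ ∈ τ? Yes; X ∈ τ? Yes.
Axiom (T2/T3): check pairwise unions and intersections of members of τ.
All pairwise intersections and unions checked — each lies in τ. Therefore τ satisfies (T1), (T2), (T3): it IS a topology on X.


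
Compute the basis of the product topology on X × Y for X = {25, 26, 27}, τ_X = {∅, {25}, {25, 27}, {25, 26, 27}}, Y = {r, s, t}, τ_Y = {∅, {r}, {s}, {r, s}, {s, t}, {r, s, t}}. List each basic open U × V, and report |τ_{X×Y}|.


Basis B = {∅ × ∅, {25} × {r}, {25} × {s}, {25} × {r, s}, {25, 27} × {r}, {25} × {s, t}, {25, 27} × {s}, {25} × {r, s, t}, {25, 26, 27} × {r}, {25, 26, 27} × {s}, {25, 27} × {r, s}, {25, 27} × {s, t}, {25, 27} × {r, s, t}, {25, 26, 27} × {r, s}, {25, 26, 27} × {s, t}, {25, 26, 27} × {r, s, t}}; |τ_{X×Y}| = 40.

Enumerate products U × V with U ∈ τ_X, V ∈ τ_Y (deduplicated):
  ∅ × ∅ = {} (∅)
  {25} × {r} = {(25,r)}
  {25} × {s} = {(25,s)}
  {25} × {r, s} = {(25,r), (25,s)}
  {25, 27} × {r} = {(25,r), (27,r)}
  {25} × {s, t} = {(25,s), (25,t)}
  {25, 27} × {s} = {(25,s), (27,s)}
  {25} × {r, s, t} = {(25,r), (25,s), (25,t)}
  {25, 26, 27} × {r} = {(25,r), (26,r), (27,r)}
  {25, 26, 27} × {s} = {(25,s), (26,s), (27,s)}
  {25, 27} × {r, s} = {(25,r), (25,s), (27,r), (27,s)}
  {25, 27} × {s, t} = {(25,s), (25,t), (27,s), (27,t)}
  {25, 27} × {r, s, t} = {(25,r), (25,s), (25,t), (27,r), (27,s), (27,t)}
  {25, 26, 27} × {r, s} = {(25,r), (25,s), (26,r), (26,s), (27,r), (27,s)}
  {25, 26, 27} × {s, t} = {(25,s), (25,t), (26,s), (26,t), (27,s), (27,t)}
  {25, 26, 27} × {r, s, t} = {(25,r), (25,s), (25,t), (26,r), (26,s), (26,t), (27,r), (27,s), (27,t)}
These 16 distinct sets form the basis B.
Close under arbitrary unions to get τ_{X×Y}; counting gives |τ_{X×Y}| = 40.


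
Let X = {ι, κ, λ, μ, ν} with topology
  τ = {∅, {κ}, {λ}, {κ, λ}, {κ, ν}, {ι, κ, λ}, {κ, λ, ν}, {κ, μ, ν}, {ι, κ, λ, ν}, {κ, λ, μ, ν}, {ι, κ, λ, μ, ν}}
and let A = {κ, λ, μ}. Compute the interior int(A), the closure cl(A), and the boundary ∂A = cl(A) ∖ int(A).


int(A) = {κ, λ}, cl(A) = {ι, κ, λ, μ, ν}, ∂A = {ι, μ, ν}.

Closed sets in (X, τ) are complements of opens:
  closed(X, τ) = {∅, {ι}, {μ}, {ι, λ}, {ι, μ}, {μ, ν}, {ι, λ, μ}, {ι, μ, ν}, {ι, κ, μ, ν}, {ι, λ, μ, ν}, {ι, κ, λ, μ, ν}}.
int(A) = ⋃ {U ∈ τ : U ⊆ A}. Opens contained in A: ∅, {κ}, {λ}, {κ, λ}.
Taking the union of these: int(A) = {κ, λ}.
cl(A) = ⋂ {C closed : A ⊆ C}. Closed sets containing A: {ι, κ, λ, μ, ν}.
Intersecting these: cl(A) = {ι, κ, λ, μ, ν}.
∂A = cl(A) ∖ int(A) = {ι, κ, λ, μ, ν} ∖ {κ, λ} = {ι, μ, ν}.


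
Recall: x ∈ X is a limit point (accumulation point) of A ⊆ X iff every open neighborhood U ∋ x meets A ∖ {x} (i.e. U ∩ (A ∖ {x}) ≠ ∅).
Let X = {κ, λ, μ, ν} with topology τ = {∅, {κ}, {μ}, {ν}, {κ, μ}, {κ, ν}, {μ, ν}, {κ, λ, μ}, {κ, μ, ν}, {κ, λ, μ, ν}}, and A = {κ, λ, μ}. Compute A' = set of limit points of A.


A' = {λ}

For each x ∈ X, list the open sets U ∈ τ with x ∈ U, then check whether U ∩ (A ∖ {x}) ≠ ∅ for every such U.
  x = κ: open {κ} ∋ x has {κ} ∩ (A ∖ {κ}) = ∅, so x is NOT a limit point.
  x = λ: opens ∋ x are {κ, λ, μ}, {κ, λ, μ, ν}; each meets A ∖ {λ}, so x IS a limit point.
  x = μ: open {μ} ∋ x has {μ} ∩ (A ∖ {μ}) = ∅, so x is NOT a limit point.
  x = ν: open {ν} ∋ x has {ν} ∩ (A ∖ {ν}) = ∅, so x is NOT a limit point.
Collecting: A' = {λ}.


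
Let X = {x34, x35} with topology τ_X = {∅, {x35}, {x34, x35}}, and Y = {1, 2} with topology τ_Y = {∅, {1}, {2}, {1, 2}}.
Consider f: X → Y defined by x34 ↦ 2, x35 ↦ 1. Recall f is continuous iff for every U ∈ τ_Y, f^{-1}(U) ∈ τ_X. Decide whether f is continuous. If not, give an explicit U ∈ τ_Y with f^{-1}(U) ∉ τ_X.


f is NOT continuous.

Compute f^{-1}(U) for each U ∈ τ_Y:
  U = ∅: f^{-1}(U) = ∅ ∈ τ_X ✓.
  U = {1}: f^{-1}(U) = {x35} ∈ τ_X ✓.
  U = {2}: f^{-1}(U) = {x34} ∉ τ_X ✗.
  U = {1, 2}: f^{-1}(U) = {x34, x35} ∈ τ_X ✓.
Found U = {2} with f^{-1}(U) = {x34} not in τ_X. Therefore f is NOT continuous.


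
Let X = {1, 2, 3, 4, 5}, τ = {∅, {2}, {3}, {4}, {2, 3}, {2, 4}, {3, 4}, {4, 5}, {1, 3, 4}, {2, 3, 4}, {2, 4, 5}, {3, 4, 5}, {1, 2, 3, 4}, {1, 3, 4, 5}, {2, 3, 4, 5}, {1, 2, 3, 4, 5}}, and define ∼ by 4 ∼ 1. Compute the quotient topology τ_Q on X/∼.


X/∼ = {[1=4], [2], [3], [5]}; |τ_Q| = 8.

Equivalence classes: [1=4], [2], [3], [5].
Quotient map π: X → X/∼ sends 1 ↦ [1=4], 2 ↦ [2], 3 ↦ [3], 4 ↦ [1=4], 5 ↦ [5].
For each subset V ⊆ X/∼, compute π^{-1}(V) ⊆ X and check whether π^{-1}(V) ∈ τ. V is open in τ_Q iff π^{-1}(V) ∈ τ.
  V = {}: π^{-1}(V) = ∅ ∈ τ ✓.
  V = {[1=4]}: π^{-1}(V) = {1, 4} ∉ τ ✗.
  V = {[2]}: π^{-1}(V) = {2} ∈ τ ✓.
  V = {[1=4], [2]}: π^{-1}(V) = {1, 2, 4} ∉ τ ✗.
  V = {[3]}: π^{-1}(V) = {3} ∈ τ ✓.
  V = {[1=4], [3]}: π^{-1}(V) = {1, 3, 4} ∈ τ ✓.
  V = {[2], [3]}: π^{-1}(V) = {2, 3} ∈ τ ✓.
  V = {[1=4], [2], [3]}: π^{-1}(V) = {1, 2, 3, 4} ∈ τ ✓.
  V = {[5]}: π^{-1}(V) = {5} ∉ τ ✗.
  V = {[1=4], [5]}: π^{-1}(V) = {1, 4, 5} ∉ τ ✗.
  V = {[2], [5]}: π^{-1}(V) = {2, 5} ∉ τ ✗.
  V = {[1=4], [2], [5]}: π^{-1}(V) = {1, 2, 4, 5} ∉ τ ✗.
  V = {[3], [5]}: π^{-1}(V) = {3, 5} ∉ τ ✗.
  V = {[1=4], [3], [5]}: π^{-1}(V) = {1, 3, 4, 5} ∈ τ ✓.
  V = {[2], [3], [5]}: π^{-1}(V) = {2, 3, 5} ∉ τ ✗.
  V = {[1=4], [2], [3], [5]}: π^{-1}(V) = {1, 2, 3, 4, 5} ∈ τ ✓.
Open sets in the quotient: τ_Q = {{}, {[2]}, {[3]}, {[1=4], [3]}, {[2], [3]}, {[1=4], [2], [3]}, {[1=4], [3], [5]}, {[1=4], [2], [3], [5]}} (8 elements).


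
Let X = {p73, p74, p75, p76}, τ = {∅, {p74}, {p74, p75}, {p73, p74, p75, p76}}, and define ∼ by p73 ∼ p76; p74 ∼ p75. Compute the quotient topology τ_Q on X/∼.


X/∼ = {[p73=p76], [p74=p75]}; |τ_Q| = 3.

Equivalence classes: [p73=p76], [p74=p75].
Quotient map π: X → X/∼ sends p73 ↦ [p73=p76], p74 ↦ [p74=p75], p75 ↦ [p74=p75], p76 ↦ [p73=p76].
For each subset V ⊆ X/∼, compute π^{-1}(V) ⊆ X and check whether π^{-1}(V) ∈ τ. V is open in τ_Q iff π^{-1}(V) ∈ τ.
  V = {}: π^{-1}(V) = ∅ ∈ τ ✓.
  V = {[p73=p76]}: π^{-1}(V) = {p73, p76} ∉ τ ✗.
  V = {[p74=p75]}: π^{-1}(V) = {p74, p75} ∈ τ ✓.
  V = {[p73=p76], [p74=p75]}: π^{-1}(V) = {p73, p74, p75, p76} ∈ τ ✓.
Open sets in the quotient: τ_Q = {{}, {[p74=p75]}, {[p73=p76], [p74=p75]}} (3 elements).


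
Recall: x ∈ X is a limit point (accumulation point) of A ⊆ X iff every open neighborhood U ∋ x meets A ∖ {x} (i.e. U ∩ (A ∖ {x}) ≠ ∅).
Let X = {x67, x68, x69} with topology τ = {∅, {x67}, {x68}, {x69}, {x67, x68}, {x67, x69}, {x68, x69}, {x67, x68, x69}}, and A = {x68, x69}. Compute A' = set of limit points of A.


A' = ∅

For each x ∈ X, list the open sets U ∈ τ with x ∈ U, then check whether U ∩ (A ∖ {x}) ≠ ∅ for every such U.
  x = x67: open {x67} ∋ x has {x67} ∩ (A ∖ {x67}) = ∅, so x is NOT a limit point.
  x = x68: open {x68} ∋ x has {x68} ∩ (A ∖ {x68}) = ∅, so x is NOT a limit point.
  x = x69: open {x69} ∋ x has {x69} ∩ (A ∖ {x69}) = ∅, so x is NOT a limit point.
Collecting: A' = ∅.


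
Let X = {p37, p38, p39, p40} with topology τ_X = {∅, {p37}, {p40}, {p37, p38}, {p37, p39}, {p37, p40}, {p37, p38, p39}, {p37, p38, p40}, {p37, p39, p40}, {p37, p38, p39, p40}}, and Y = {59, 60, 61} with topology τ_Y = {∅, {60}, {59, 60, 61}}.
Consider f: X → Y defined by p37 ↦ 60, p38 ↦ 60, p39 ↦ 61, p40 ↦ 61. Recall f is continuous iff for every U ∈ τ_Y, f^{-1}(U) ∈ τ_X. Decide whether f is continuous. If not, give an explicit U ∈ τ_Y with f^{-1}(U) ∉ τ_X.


f IS continuous.

Compute f^{-1}(U) for each U ∈ τ_Y:
  U = ∅: f^{-1}(U) = ∅ ∈ τ_X ✓.
  U = {60}: f^{-1}(U) = {p37, p38} ∈ τ_X ✓.
  U = {59, 60, 61}: f^{-1}(U) = {p37, p38, p39, p40} ∈ τ_X ✓.
Every preimage lies in τ_X, so f IS continuous.


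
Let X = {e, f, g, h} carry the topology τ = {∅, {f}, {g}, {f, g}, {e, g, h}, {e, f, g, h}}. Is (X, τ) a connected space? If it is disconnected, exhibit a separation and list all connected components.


(X, τ) is disconnected; components = [{f}, {e, g, h}].

Find clopen sets (U ∈ τ with X ∖ U ∈ τ):
  U = ∅, X ∖ U = {e, f, g, h} — both open, so U is clopen.
  U = {f}, X ∖ U = {e, g, h} — both open, so U is clopen.
  U = {e, g, h}, X ∖ U = {f} — both open, so U is clopen.
  U = {e, f, g, h}, X ∖ U = ∅ — both open, so U is clopen.
Nontrivial clopen(s) exist: e.g. {f}. So (X, τ) is disconnected.
Compute connected components by grouping points that agree on all clopens:
  component: {f}
  component: {e, g, h}


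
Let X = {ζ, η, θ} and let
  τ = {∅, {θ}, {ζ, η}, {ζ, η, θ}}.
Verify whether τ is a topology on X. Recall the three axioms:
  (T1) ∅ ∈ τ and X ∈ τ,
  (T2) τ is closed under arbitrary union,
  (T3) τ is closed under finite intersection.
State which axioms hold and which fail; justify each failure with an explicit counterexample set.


τ IS a topology on X.

Axiom (T1): ∅ ∈ τ? Yes; X ∈ τ? Yes.
Axiom (T2/T3): check pairwise unions and intersections of members of τ.
All pairwise intersections and unions checked — each lies in τ. Therefore τ satisfies (T1), (T2), (T3): it IS a topology on X.


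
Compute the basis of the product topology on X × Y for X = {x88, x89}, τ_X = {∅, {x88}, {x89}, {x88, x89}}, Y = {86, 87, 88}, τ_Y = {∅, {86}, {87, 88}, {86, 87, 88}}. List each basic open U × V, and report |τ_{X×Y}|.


Basis B = {∅ × ∅, {x88} × {86}, {x89} × {86}, {x88, x89} × {86}, {x88} × {87, 88}, {x89} × {87, 88}, {x88} × {86, 87, 88}, {x89} × {86, 87, 88}, {x88, x89} × {87, 88}, {x88, x89} × {86, 87, 88}}; |τ_{X×Y}| = 16.

Enumerate products U × V with U ∈ τ_X, V ∈ τ_Y (deduplicated):
  ∅ × ∅ = {} (∅)
  {x88} × {86} = {(x88,86)}
  {x89} × {86} = {(x89,86)}
  {x88, x89} × {86} = {(x88,86), (x89,86)}
  {x88} × {87, 88} = {(x88,87), (x88,88)}
  {x89} × {87, 88} = {(x89,87), (x89,88)}
  {x88} × {86, 87, 88} = {(x88,86), (x88,87), (x88,88)}
  {x89} × {86, 87, 88} = {(x89,86), (x89,87), (x89,88)}
  {x88, x89} × {87, 88} = {(x88,87), (x88,88), (x89,87), (x89,88)}
  {x88, x89} × {86, 87, 88} = {(x88,86), (x88,87), (x88,88), (x89,86), (x89,87), (x89,88)}
These 10 distinct sets form the basis B.
Close under arbitrary unions to get τ_{X×Y}; counting gives |τ_{X×Y}| = 16.


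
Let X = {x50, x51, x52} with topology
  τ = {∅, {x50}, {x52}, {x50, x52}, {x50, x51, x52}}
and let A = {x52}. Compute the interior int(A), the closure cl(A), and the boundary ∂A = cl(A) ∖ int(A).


int(A) = {x52}, cl(A) = {x51, x52}, ∂A = {x51}.

Closed sets in (X, τ) are complements of opens:
  closed(X, τ) = {∅, {x51}, {x50, x51}, {x51, x52}, {x50, x51, x52}}.
int(A) = ⋃ {U ∈ τ : U ⊆ A}. Opens contained in A: ∅, {x52}.
Taking the union of these: int(A) = {x52}.
cl(A) = ⋂ {C closed : A ⊆ C}. Closed sets containing A: {x51, x52}, {x50, x51, x52}.
Intersecting these: cl(A) = {x51, x52}.
∂A = cl(A) ∖ int(A) = {x51, x52} ∖ {x52} = {x51}.


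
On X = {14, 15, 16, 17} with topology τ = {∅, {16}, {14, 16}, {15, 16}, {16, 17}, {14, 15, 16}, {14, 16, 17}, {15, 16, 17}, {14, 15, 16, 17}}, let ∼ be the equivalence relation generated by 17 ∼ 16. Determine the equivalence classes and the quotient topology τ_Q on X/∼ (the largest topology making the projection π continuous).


X/∼ = {[14], [15], [16=17]}; |τ_Q| = 5.

Equivalence classes: [14], [15], [16=17].
Quotient map π: X → X/∼ sends 14 ↦ [14], 15 ↦ [15], 16 ↦ [16=17], 17 ↦ [16=17].
For each subset V ⊆ X/∼, compute π^{-1}(V) ⊆ X and check whether π^{-1}(V) ∈ τ. V is open in τ_Q iff π^{-1}(V) ∈ τ.
  V = {}: π^{-1}(V) = ∅ ∈ τ ✓.
  V = {[14]}: π^{-1}(V) = {14} ∉ τ ✗.
  V = {[15]}: π^{-1}(V) = {15} ∉ τ ✗.
  V = {[14], [15]}: π^{-1}(V) = {14, 15} ∉ τ ✗.
  V = {[16=17]}: π^{-1}(V) = {16, 17} ∈ τ ✓.
  V = {[14], [16=17]}: π^{-1}(V) = {14, 16, 17} ∈ τ ✓.
  V = {[15], [16=17]}: π^{-1}(V) = {15, 16, 17} ∈ τ ✓.
  V = {[14], [15], [16=17]}: π^{-1}(V) = {14, 15, 16, 17} ∈ τ ✓.
Open sets in the quotient: τ_Q = {{}, {[16=17]}, {[14], [16=17]}, {[15], [16=17]}, {[14], [15], [16=17]}} (5 elements).


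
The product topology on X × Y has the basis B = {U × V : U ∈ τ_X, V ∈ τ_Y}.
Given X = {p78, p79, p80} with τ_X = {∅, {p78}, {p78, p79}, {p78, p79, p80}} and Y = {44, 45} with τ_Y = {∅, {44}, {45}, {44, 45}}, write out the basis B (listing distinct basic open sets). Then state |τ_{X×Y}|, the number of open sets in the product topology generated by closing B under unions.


Basis B = {∅ × ∅, {p78} × {44}, {p78} × {45}, {p78} × {44, 45}, {p78, p79} × {44}, {p78, p79} × {45}, {p78, p79, p80} × {44}, {p78, p79, p80} × {45}, {p78, p79} × {44, 45}, {p78, p79, p80} × {44, 45}}; |τ_{X×Y}| = 16.

Enumerate products U × V with U ∈ τ_X, V ∈ τ_Y (deduplicated):
  ∅ × ∅ = {} (∅)
  {p78} × {44} = {(p78,44)}
  {p78} × {45} = {(p78,45)}
  {p78} × {44, 45} = {(p78,44), (p78,45)}
  {p78, p79} × {44} = {(p78,44), (p79,44)}
  {p78, p79} × {45} = {(p78,45), (p79,45)}
  {p78, p79, p80} × {44} = {(p78,44), (p79,44), (p80,44)}
  {p78, p79, p80} × {45} = {(p78,45), (p79,45), (p80,45)}
  {p78, p79} × {44, 45} = {(p78,44), (p78,45), (p79,44), (p79,45)}
  {p78, p79, p80} × {44, 45} = {(p78,44), (p78,45), (p79,44), (p79,45), (p80,44), (p80,45)}
These 10 distinct sets form the basis B.
Close under arbitrary unions to get τ_{X×Y}; counting gives |τ_{X×Y}| = 16.


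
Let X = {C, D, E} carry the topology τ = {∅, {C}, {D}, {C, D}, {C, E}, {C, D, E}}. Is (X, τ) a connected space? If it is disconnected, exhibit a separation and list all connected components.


(X, τ) is disconnected; components = [{D}, {C, E}].

Find clopen sets (U ∈ τ with X ∖ U ∈ τ):
  U = ∅, X ∖ U = {C, D, E} — both open, so U is clopen.
  U = {D}, X ∖ U = {C, E} — both open, so U is clopen.
  U = {C, E}, X ∖ U = {D} — both open, so U is clopen.
  U = {C, D, E}, X ∖ U = ∅ — both open, so U is clopen.
Nontrivial clopen(s) exist: e.g. {D}. So (X, τ) is disconnected.
Compute connected components by grouping points that agree on all clopens:
  component: {D}
  component: {C, E}


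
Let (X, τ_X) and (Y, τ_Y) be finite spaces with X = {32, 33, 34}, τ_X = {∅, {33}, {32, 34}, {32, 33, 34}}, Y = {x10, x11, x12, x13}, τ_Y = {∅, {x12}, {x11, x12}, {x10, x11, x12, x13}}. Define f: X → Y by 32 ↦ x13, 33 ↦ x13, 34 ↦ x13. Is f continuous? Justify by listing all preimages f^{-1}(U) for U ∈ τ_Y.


f IS continuous.

Compute f^{-1}(U) for each U ∈ τ_Y:
  U = ∅: f^{-1}(U) = ∅ ∈ τ_X ✓.
  U = {x12}: f^{-1}(U) = ∅ ∈ τ_X ✓.
  U = {x11, x12}: f^{-1}(U) = ∅ ∈ τ_X ✓.
  U = {x10, x11, x12, x13}: f^{-1}(U) = {32, 33, 34} ∈ τ_X ✓.
Every preimage lies in τ_X, so f IS continuous.


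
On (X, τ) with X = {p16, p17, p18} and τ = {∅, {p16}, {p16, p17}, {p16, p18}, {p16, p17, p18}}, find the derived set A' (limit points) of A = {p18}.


A' = ∅

For each x ∈ X, list the open sets U ∈ τ with x ∈ U, then check whether U ∩ (A ∖ {x}) ≠ ∅ for every such U.
  x = p16: open {p16} ∋ x has {p16} ∩ (A ∖ {p16}) = ∅, so x is NOT a limit point.
  x = p17: open {p16, p17} ∋ x has {p16, p17} ∩ (A ∖ {p17}) = ∅, so x is NOT a limit point.
  x = p18: open {p16, p18} ∋ x has {p16, p18} ∩ (A ∖ {p18}) = ∅, so x is NOT a limit point.
Collecting: A' = ∅.


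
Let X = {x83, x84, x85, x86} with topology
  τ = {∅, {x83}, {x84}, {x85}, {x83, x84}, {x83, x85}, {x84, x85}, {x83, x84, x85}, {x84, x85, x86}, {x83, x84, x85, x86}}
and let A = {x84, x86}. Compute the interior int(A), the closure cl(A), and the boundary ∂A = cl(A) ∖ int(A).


int(A) = {x84}, cl(A) = {x84, x86}, ∂A = {x86}.

Closed sets in (X, τ) are complements of opens:
  closed(X, τ) = {∅, {x83}, {x86}, {x83, x86}, {x84, x86}, {x85, x86}, {x83, x84, x86}, {x83, x85, x86}, {x84, x85, x86}, {x83, x84, x85, x86}}.
int(A) = ⋃ {U ∈ τ : U ⊆ A}. Opens contained in A: ∅, {x84}.
Taking the union of these: int(A) = {x84}.
cl(A) = ⋂ {C closed : A ⊆ C}. Closed sets containing A: {x84, x86}, {x83, x84, x86}, {x84, x85, x86}, {x83, x84, x85, x86}.
Intersecting these: cl(A) = {x84, x86}.
∂A = cl(A) ∖ int(A) = {x84, x86} ∖ {x84} = {x86}.


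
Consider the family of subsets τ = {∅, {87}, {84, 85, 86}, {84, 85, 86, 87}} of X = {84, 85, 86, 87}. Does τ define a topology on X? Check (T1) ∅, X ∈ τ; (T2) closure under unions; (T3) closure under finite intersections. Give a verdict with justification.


τ IS a topology on X.

Axiom (T1): ∅ ∈ τ? Yes; X ∈ τ? Yes.
Axiom (T2/T3): check pairwise unions and intersections of members of τ.
All pairwise intersections and unions checked — each lies in τ. Therefore τ satisfies (T1), (T2), (T3): it IS a topology on X.


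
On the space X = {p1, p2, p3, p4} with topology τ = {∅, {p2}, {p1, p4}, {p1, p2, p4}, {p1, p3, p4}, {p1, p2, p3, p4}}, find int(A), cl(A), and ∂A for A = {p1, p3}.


int(A) = ∅, cl(A) = {p1, p3, p4}, ∂A = {p1, p3, p4}.

Closed sets in (X, τ) are complements of opens:
  closed(X, τ) = {∅, {p2}, {p3}, {p2, p3}, {p1, p3, p4}, {p1, p2, p3, p4}}.
int(A) = ⋃ {U ∈ τ : U ⊆ A}. Opens contained in A: ∅.
Taking the union of these: int(A) = ∅.
cl(A) = ⋂ {C closed : A ⊆ C}. Closed sets containing A: {p1, p3, p4}, {p1, p2, p3, p4}.
Intersecting these: cl(A) = {p1, p3, p4}.
∂A = cl(A) ∖ int(A) = {p1, p3, p4} ∖ ∅ = {p1, p3, p4}.


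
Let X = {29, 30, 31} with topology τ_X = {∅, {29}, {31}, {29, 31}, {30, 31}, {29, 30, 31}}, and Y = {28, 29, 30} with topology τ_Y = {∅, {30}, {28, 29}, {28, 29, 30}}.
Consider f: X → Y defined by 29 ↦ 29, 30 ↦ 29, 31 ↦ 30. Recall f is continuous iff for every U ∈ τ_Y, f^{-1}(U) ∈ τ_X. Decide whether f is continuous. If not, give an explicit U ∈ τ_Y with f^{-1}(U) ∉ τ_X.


f is NOT continuous.

Compute f^{-1}(U) for each U ∈ τ_Y:
  U = ∅: f^{-1}(U) = ∅ ∈ τ_X ✓.
  U = {30}: f^{-1}(U) = {31} ∈ τ_X ✓.
  U = {28, 29}: f^{-1}(U) = {29, 30} ∉ τ_X ✗.
  U = {28, 29, 30}: f^{-1}(U) = {29, 30, 31} ∈ τ_X ✓.
Found U = {28, 29} with f^{-1}(U) = {29, 30} not in τ_X. Therefore f is NOT continuous.


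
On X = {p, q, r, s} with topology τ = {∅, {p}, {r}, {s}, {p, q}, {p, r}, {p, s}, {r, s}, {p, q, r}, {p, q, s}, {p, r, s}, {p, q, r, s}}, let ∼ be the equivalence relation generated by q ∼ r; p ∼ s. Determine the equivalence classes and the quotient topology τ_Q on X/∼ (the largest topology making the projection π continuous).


X/∼ = {[p=s], [q=r]}; |τ_Q| = 3.

Equivalence classes: [p=s], [q=r].
Quotient map π: X → X/∼ sends p ↦ [p=s], q ↦ [q=r], r ↦ [q=r], s ↦ [p=s].
For each subset V ⊆ X/∼, compute π^{-1}(V) ⊆ X and check whether π^{-1}(V) ∈ τ. V is open in τ_Q iff π^{-1}(V) ∈ τ.
  V = {}: π^{-1}(V) = ∅ ∈ τ ✓.
  V = {[p=s]}: π^{-1}(V) = {p, s} ∈ τ ✓.
  V = {[q=r]}: π^{-1}(V) = {q, r} ∉ τ ✗.
  V = {[p=s], [q=r]}: π^{-1}(V) = {p, q, r, s} ∈ τ ✓.
Open sets in the quotient: τ_Q = {{}, {[p=s]}, {[p=s], [q=r]}} (3 elements).


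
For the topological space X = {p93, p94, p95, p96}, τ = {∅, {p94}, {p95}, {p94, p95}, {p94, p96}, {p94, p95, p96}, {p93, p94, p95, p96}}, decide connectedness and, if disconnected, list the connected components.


(X, τ) is connected.

Find clopen sets (U ∈ τ with X ∖ U ∈ τ):
  U = ∅, X ∖ U = {p93, p94, p95, p96} — both open, so U is clopen.
  U = {p93, p94, p95, p96}, X ∖ U = ∅ — both open, so U is clopen.
Only trivial clopens (∅ and X) exist, so (X, τ) is connected.
Compute connected components by grouping points that agree on all clopens:
  component: {p93, p94, p95, p96}


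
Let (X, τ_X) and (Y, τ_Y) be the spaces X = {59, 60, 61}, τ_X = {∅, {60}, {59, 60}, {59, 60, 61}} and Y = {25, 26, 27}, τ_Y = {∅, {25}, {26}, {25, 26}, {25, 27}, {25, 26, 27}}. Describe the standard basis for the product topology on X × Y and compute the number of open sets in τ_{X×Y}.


Basis B = {∅ × ∅, {60} × {25}, {60} × {26}, {59, 60} × {25}, {59, 60} × {26}, {60} × {25, 26}, {60} × {25, 27}, {59, 60, 61} × {25}, {59, 60, 61} × {26}, {60} × {25, 26, 27}, {59, 60} × {25, 26}, {59, 60} × {25, 27}, {59, 60} × {25, 26, 27}, {59, 60, 61} × {25, 26}, {59, 60, 61} × {25, 27}, {59, 60, 61} × {25, 26, 27}}; |τ_{X×Y}| = 40.

Enumerate products U × V with U ∈ τ_X, V ∈ τ_Y (deduplicated):
  ∅ × ∅ = {} (∅)
  {60} × {25} = {(60,25)}
  {60} × {26} = {(60,26)}
  {59, 60} × {25} = {(59,25), (60,25)}
  {59, 60} × {26} = {(59,26), (60,26)}
  {60} × {25, 26} = {(60,25), (60,26)}
  {60} × {25, 27} = {(60,25), (60,27)}
  {59, 60, 61} × {25} = {(59,25), (60,25), (61,25)}
  {59, 60, 61} × {26} = {(59,26), (60,26), (61,26)}
  {60} × {25, 26, 27} = {(60,25), (60,26), (60,27)}
  {59, 60} × {25, 26} = {(59,25), (59,26), (60,25), (60,26)}
  {59, 60} × {25, 27} = {(59,25), (59,27), (60,25), (60,27)}
  {59, 60} × {25, 26, 27} = {(59,25), (59,26), (59,27), (60,25), (60,26), (60,27)}
  {59, 60, 61} × {25, 26} = {(59,25), (59,26), (60,25), (60,26), (61,25), (61,26)}
  {59, 60, 61} × {25, 27} = {(59,25), (59,27), (60,25), (60,27), (61,25), (61,27)}
  {59, 60, 61} × {25, 26, 27} = {(59,25), (59,26), (59,27), (60,25), (60,26), (60,27), (61,25), (61,26), (61,27)}
These 16 distinct sets form the basis B.
Close under arbitrary unions to get τ_{X×Y}; counting gives |τ_{X×Y}| = 40.


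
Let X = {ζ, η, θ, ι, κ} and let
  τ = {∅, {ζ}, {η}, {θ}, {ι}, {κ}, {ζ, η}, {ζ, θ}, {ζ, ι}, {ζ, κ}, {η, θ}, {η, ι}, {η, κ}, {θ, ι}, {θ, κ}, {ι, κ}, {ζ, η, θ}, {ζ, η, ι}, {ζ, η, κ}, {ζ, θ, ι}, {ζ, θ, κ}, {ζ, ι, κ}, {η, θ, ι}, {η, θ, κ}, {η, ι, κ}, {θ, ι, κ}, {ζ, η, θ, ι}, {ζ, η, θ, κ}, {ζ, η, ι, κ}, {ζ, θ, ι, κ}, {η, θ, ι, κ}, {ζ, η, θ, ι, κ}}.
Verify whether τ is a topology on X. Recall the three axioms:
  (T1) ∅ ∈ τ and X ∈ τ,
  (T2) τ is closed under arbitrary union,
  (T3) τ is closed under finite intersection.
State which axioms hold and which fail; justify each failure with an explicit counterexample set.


τ IS a topology on X.

Axiom (T1): ∅ ∈ τ? Yes; X ∈ τ? Yes.
Axiom (T2/T3): check pairwise unions and intersections of members of τ.
All pairwise intersections and unions checked — each lies in τ. Therefore τ satisfies (T1), (T2), (T3): it IS a topology on X.


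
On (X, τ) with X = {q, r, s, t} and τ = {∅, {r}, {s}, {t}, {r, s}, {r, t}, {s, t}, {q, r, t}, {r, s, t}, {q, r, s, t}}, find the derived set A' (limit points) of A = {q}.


A' = ∅

For each x ∈ X, list the open sets U ∈ τ with x ∈ U, then check whether U ∩ (A ∖ {x}) ≠ ∅ for every such U.
  x = q: open {q, r, t} ∋ x has {q, r, t} ∩ (A ∖ {q}) = ∅, so x is NOT a limit point.
  x = r: open {r} ∋ x has {r} ∩ (A ∖ {r}) = ∅, so x is NOT a limit point.
  x = s: open {s} ∋ x has {s} ∩ (A ∖ {s}) = ∅, so x is NOT a limit point.
  x = t: open {t} ∋ x has {t} ∩ (A ∖ {t}) = ∅, so x is NOT a limit point.
Collecting: A' = ∅.


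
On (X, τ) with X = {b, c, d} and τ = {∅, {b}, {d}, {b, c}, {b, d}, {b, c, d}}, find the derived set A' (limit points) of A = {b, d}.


A' = {c}

For each x ∈ X, list the open sets U ∈ τ with x ∈ U, then check whether U ∩ (A ∖ {x}) ≠ ∅ for every such U.
  x = b: open {b} ∋ x has {b} ∩ (A ∖ {b}) = ∅, so x is NOT a limit point.
  x = c: opens ∋ x are {b, c}, {b, c, d}; each meets A ∖ {c}, so x IS a limit point.
  x = d: open {d} ∋ x has {d} ∩ (A ∖ {d}) = ∅, so x is NOT a limit point.
Collecting: A' = {c}.


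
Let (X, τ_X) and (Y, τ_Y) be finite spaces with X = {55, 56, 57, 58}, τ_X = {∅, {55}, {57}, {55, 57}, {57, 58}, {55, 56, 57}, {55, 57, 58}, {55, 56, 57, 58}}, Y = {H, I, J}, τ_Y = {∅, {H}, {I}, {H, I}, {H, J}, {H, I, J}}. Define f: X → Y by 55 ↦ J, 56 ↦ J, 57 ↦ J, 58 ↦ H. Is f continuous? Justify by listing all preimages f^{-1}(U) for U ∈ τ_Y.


f is NOT continuous.

Compute f^{-1}(U) for each U ∈ τ_Y:
  U = ∅: f^{-1}(U) = ∅ ∈ τ_X ✓.
  U = {H}: f^{-1}(U) = {58} ∉ τ_X ✗.
  U = {I}: f^{-1}(U) = ∅ ∈ τ_X ✓.
  U = {H, I}: f^{-1}(U) = {58} ∉ τ_X ✗.
  U = {H, J}: f^{-1}(U) = {55, 56, 57, 58} ∈ τ_X ✓.
  U = {H, I, J}: f^{-1}(U) = {55, 56, 57, 58} ∈ τ_X ✓.
Found U = {H} with f^{-1}(U) = {58} not in τ_X. Therefore f is NOT continuous.


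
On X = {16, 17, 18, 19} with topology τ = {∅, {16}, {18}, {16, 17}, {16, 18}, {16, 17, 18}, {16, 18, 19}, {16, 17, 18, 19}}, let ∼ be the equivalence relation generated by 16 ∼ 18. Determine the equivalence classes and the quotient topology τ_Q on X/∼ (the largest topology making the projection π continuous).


X/∼ = {[16=18], [17], [19]}; |τ_Q| = 5.

Equivalence classes: [16=18], [17], [19].
Quotient map π: X → X/∼ sends 16 ↦ [16=18], 17 ↦ [17], 18 ↦ [16=18], 19 ↦ [19].
For each subset V ⊆ X/∼, compute π^{-1}(V) ⊆ X and check whether π^{-1}(V) ∈ τ. V is open in τ_Q iff π^{-1}(V) ∈ τ.
  V = {}: π^{-1}(V) = ∅ ∈ τ ✓.
  V = {[16=18]}: π^{-1}(V) = {16, 18} ∈ τ ✓.
  V = {[17]}: π^{-1}(V) = {17} ∉ τ ✗.
  V = {[16=18], [17]}: π^{-1}(V) = {16, 17, 18} ∈ τ ✓.
  V = {[19]}: π^{-1}(V) = {19} ∉ τ ✗.
  V = {[16=18], [19]}: π^{-1}(V) = {16, 18, 19} ∈ τ ✓.
  V = {[17], [19]}: π^{-1}(V) = {17, 19} ∉ τ ✗.
  V = {[16=18], [17], [19]}: π^{-1}(V) = {16, 17, 18, 19} ∈ τ ✓.
Open sets in the quotient: τ_Q = {{}, {[16=18]}, {[16=18], [17]}, {[16=18], [19]}, {[16=18], [17], [19]}} (5 elements).


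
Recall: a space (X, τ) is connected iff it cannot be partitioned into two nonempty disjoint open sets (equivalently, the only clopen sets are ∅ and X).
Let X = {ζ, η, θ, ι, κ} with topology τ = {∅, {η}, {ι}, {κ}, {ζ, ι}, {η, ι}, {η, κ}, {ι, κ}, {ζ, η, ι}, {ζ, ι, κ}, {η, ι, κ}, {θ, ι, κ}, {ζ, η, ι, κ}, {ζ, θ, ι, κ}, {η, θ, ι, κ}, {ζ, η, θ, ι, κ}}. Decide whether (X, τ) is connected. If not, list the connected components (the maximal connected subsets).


(X, τ) is disconnected; components = [{η}, {ζ, θ, ι, κ}].

Find clopen sets (U ∈ τ with X ∖ U ∈ τ):
  U = ∅, X ∖ U = {ζ, η, θ, ι, κ} — both open, so U is clopen.
  U = {η}, X ∖ U = {ζ, θ, ι, κ} — both open, so U is clopen.
  U = {ζ, θ, ι, κ}, X ∖ U = {η} — both open, so U is clopen.
  U = {ζ, η, θ, ι, κ}, X ∖ U = ∅ — both open, so U is clopen.
Nontrivial clopen(s) exist: e.g. {ζ, θ, ι, κ}. So (X, τ) is disconnected.
Compute connected components by grouping points that agree on all clopens:
  component: {η}
  component: {ζ, θ, ι, κ}


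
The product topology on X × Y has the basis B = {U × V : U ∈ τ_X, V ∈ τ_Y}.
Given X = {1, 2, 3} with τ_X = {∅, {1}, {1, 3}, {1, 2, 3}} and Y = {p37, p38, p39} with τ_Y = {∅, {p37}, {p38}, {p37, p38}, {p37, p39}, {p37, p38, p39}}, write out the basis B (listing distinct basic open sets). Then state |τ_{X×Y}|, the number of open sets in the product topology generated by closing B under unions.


Basis B = {∅ × ∅, {1} × {p37}, {1} × {p38}, {1} × {p37, p38}, {1} × {p37, p39}, {1, 3} × {p37}, {1, 3} × {p38}, {1} × {p37, p38, p39}, {1, 2, 3} × {p37}, {1, 2, 3} × {p38}, {1, 3} × {p37, p38}, {1, 3} × {p37, p39}, {1, 3} × {p37, p38, p39}, {1, 2, 3} × {p37, p38}, {1, 2, 3} × {p37, p39}, {1, 2, 3} × {p37, p38, p39}}; |τ_{X×Y}| = 40.

Enumerate products U × V with U ∈ τ_X, V ∈ τ_Y (deduplicated):
  ∅ × ∅ = {} (∅)
  {1} × {p37} = {(1,p37)}
  {1} × {p38} = {(1,p38)}
  {1} × {p37, p38} = {(1,p37), (1,p38)}
  {1} × {p37, p39} = {(1,p37), (1,p39)}
  {1, 3} × {p37} = {(1,p37), (3,p37)}
  {1, 3} × {p38} = {(1,p38), (3,p38)}
  {1} × {p37, p38, p39} = {(1,p37), (1,p38), (1,p39)}
  {1, 2, 3} × {p37} = {(1,p37), (2,p37), (3,p37)}
  {1, 2, 3} × {p38} = {(1,p38), (2,p38), (3,p38)}
  {1, 3} × {p37, p38} = {(1,p37), (1,p38), (3,p37), (3,p38)}
  {1, 3} × {p37, p39} = {(1,p37), (1,p39), (3,p37), (3,p39)}
  {1, 3} × {p37, p38, p39} = {(1,p37), (1,p38), (1,p39), (3,p37), (3,p38), (3,p39)}
  {1, 2, 3} × {p37, p38} = {(1,p37), (1,p38), (2,p37), (2,p38), (3,p37), (3,p38)}
  {1, 2, 3} × {p37, p39} = {(1,p37), (1,p39), (2,p37), (2,p39), (3,p37), (3,p39)}
  {1, 2, 3} × {p37, p38, p39} = {(1,p37), (1,p38), (1,p39), (2,p37), (2,p38), (2,p39), (3,p37), (3,p38), (3,p39)}
These 16 distinct sets form the basis B.
Close under arbitrary unions to get τ_{X×Y}; counting gives |τ_{X×Y}| = 40.


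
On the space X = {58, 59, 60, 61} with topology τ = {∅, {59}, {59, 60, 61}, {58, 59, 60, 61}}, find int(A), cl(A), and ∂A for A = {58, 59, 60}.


int(A) = {59}, cl(A) = {58, 59, 60, 61}, ∂A = {58, 60, 61}.

Closed sets in (X, τ) are complements of opens:
  closed(X, τ) = {∅, {58}, {58, 60, 61}, {58, 59, 60, 61}}.
int(A) = ⋃ {U ∈ τ : U ⊆ A}. Opens contained in A: ∅, {59}.
Taking the union of these: int(A) = {59}.
cl(A) = ⋂ {C closed : A ⊆ C}. Closed sets containing A: {58, 59, 60, 61}.
Intersecting these: cl(A) = {58, 59, 60, 61}.
∂A = cl(A) ∖ int(A) = {58, 59, 60, 61} ∖ {59} = {58, 60, 61}.


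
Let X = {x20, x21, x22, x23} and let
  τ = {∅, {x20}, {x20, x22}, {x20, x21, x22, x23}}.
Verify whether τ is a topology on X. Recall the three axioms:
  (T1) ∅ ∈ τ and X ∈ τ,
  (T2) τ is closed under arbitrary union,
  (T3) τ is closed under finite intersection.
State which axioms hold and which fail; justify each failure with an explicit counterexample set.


τ IS a topology on X.

Axiom (T1): ∅ ∈ τ? Yes; X ∈ τ? Yes.
Axiom (T2/T3): check pairwise unions and intersections of members of τ.
All pairwise intersections and unions checked — each lies in τ. Therefore τ satisfies (T1), (T2), (T3): it IS a topology on X.


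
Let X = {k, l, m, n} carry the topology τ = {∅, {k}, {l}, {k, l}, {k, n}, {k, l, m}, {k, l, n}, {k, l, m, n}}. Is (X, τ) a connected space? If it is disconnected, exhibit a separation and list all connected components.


(X, τ) is connected.

Find clopen sets (U ∈ τ with X ∖ U ∈ τ):
  U = ∅, X ∖ U = {k, l, m, n} — both open, so U is clopen.
  U = {k, l, m, n}, X ∖ U = ∅ — both open, so U is clopen.
Only trivial clopens (∅ and X) exist, so (X, τ) is connected.
Compute connected components by grouping points that agree on all clopens:
  component: {k, l, m, n}


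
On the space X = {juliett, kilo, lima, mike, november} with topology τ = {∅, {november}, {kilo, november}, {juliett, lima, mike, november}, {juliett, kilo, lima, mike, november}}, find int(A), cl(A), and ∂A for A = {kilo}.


int(A) = ∅, cl(A) = {kilo}, ∂A = {kilo}.

Closed sets in (X, τ) are complements of opens:
  closed(X, τ) = {∅, {kilo}, {juliett, lima, mike}, {juliett, kilo, lima, mike}, {juliett, kilo, lima, mike, november}}.
int(A) = ⋃ {U ∈ τ : U ⊆ A}. Opens contained in A: ∅.
Taking the union of these: int(A) = ∅.
cl(A) = ⋂ {C closed : A ⊆ C}. Closed sets containing A: {kilo}, {juliett, kilo, lima, mike}, {juliett, kilo, lima, mike, november}.
Intersecting these: cl(A) = {kilo}.
∂A = cl(A) ∖ int(A) = {kilo} ∖ ∅ = {kilo}.


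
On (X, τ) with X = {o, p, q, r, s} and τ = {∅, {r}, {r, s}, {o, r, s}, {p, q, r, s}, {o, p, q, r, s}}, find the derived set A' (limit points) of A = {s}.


A' = {o, p, q}

For each x ∈ X, list the open sets U ∈ τ with x ∈ U, then check whether U ∩ (A ∖ {x}) ≠ ∅ for every such U.
  x = o: opens ∋ x are {o, r, s}, {o, p, q, r, s}; each meets A ∖ {o}, so x IS a limit point.
  x = p: opens ∋ x are {p, q, r, s}, {o, p, q, r, s}; each meets A ∖ {p}, so x IS a limit point.
  x = q: opens ∋ x are {p, q, r, s}, {o, p, q, r, s}; each meets A ∖ {q}, so x IS a limit point.
  x = r: open {r} ∋ x has {r} ∩ (A ∖ {r}) = ∅, so x is NOT a limit point.
  x = s: open {r, s} ∋ x has {r, s} ∩ (A ∖ {s}) = ∅, so x is NOT a limit point.
Collecting: A' = {o, p, q}.


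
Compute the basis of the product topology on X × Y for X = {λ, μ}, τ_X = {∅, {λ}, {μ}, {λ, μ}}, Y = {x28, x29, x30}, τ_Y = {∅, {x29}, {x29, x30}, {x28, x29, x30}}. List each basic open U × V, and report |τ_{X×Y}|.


Basis B = {∅ × ∅, {λ} × {x29}, {μ} × {x29}, {λ} × {x29, x30}, {λ, μ} × {x29}, {μ} × {x29, x30}, {λ} × {x28, x29, x30}, {μ} × {x28, x29, x30}, {λ, μ} × {x29, x30}, {λ, μ} × {x28, x29, x30}}; |τ_{X×Y}| = 16.

Enumerate products U × V with U ∈ τ_X, V ∈ τ_Y (deduplicated):
  ∅ × ∅ = {} (∅)
  {λ} × {x29} = {(λ,x29)}
  {μ} × {x29} = {(μ,x29)}
  {λ} × {x29, x30} = {(λ,x29), (λ,x30)}
  {λ, μ} × {x29} = {(λ,x29), (μ,x29)}
  {μ} × {x29, x30} = {(μ,x29), (μ,x30)}
  {λ} × {x28, x29, x30} = {(λ,x28), (λ,x29), (λ,x30)}
  {μ} × {x28, x29, x30} = {(μ,x28), (μ,x29), (μ,x30)}
  {λ, μ} × {x29, x30} = {(λ,x29), (λ,x30), (μ,x29), (μ,x30)}
  {λ, μ} × {x28, x29, x30} = {(λ,x28), (λ,x29), (λ,x30), (μ,x28), (μ,x29), (μ,x30)}
These 10 distinct sets form the basis B.
Close under arbitrary unions to get τ_{X×Y}; counting gives |τ_{X×Y}| = 16.


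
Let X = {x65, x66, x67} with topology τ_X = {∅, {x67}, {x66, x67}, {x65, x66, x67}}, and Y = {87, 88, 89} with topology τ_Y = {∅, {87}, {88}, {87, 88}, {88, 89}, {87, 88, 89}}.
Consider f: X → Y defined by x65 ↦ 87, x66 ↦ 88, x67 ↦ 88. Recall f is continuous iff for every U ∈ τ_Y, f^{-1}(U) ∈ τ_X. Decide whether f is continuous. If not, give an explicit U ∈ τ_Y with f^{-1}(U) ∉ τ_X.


f is NOT continuous.

Compute f^{-1}(U) for each U ∈ τ_Y:
  U = ∅: f^{-1}(U) = ∅ ∈ τ_X ✓.
  U = {87}: f^{-1}(U) = {x65} ∉ τ_X ✗.
  U = {88}: f^{-1}(U) = {x66, x67} ∈ τ_X ✓.
  U = {87, 88}: f^{-1}(U) = {x65, x66, x67} ∈ τ_X ✓.
  U = {88, 89}: f^{-1}(U) = {x66, x67} ∈ τ_X ✓.
  U = {87, 88, 89}: f^{-1}(U) = {x65, x66, x67} ∈ τ_X ✓.
Found U = {87} with f^{-1}(U) = {x65} not in τ_X. Therefore f is NOT continuous.


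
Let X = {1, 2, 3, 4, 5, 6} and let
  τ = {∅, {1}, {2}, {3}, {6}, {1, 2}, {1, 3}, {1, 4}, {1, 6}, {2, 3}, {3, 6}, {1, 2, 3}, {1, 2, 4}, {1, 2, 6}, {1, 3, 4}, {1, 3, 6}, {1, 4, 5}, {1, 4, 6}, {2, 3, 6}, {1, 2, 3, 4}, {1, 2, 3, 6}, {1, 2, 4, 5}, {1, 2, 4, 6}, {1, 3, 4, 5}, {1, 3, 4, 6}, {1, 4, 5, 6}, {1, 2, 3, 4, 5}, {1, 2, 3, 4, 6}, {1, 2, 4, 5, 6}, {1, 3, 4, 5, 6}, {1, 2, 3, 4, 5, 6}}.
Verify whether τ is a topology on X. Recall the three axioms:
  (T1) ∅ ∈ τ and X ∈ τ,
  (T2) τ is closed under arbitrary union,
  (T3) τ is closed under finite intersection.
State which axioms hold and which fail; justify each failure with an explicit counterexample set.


τ is NOT a topology on X.

Axiom (T1): ∅ ∈ τ? Yes; X ∈ τ? Yes.
Axiom (T2/T3): check pairwise unions and intersections of members of τ.
Counterexample for (T2): {2} ∪ {6} = {2, 6} ∉ τ. Therefore τ is NOT a topology.
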